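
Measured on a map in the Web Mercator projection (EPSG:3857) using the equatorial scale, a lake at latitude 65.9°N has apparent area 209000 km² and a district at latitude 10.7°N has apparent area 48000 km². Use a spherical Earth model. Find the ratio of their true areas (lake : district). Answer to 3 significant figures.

0.752

Mercator's areal exaggeration is sec²φ; hence true area = (apparent area) · cos²φ.
True area of lake: 209000 × cos²(65.9°) = 209000 × 0.1667 = 34850 km².
True area of district: 48000 × cos²(10.7°) = 48000 × 0.9655 = 46350 km².
Ratio = 34850 / 46350 ≈ 0.752.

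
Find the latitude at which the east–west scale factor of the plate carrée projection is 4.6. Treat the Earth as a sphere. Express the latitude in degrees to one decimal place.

77.4°

Plate carrée: h = 1, k = sec φ along parallels.
sec φ = 4.6  ⇒  cos φ = 0.2174  ⇒  φ ≈ 77.4°.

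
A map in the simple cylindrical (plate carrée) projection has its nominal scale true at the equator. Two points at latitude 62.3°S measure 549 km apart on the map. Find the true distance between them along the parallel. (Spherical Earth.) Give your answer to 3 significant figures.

For the equirectangular projection with φ₀ = 0 (plate carrée), h = 1 along meridians and k = sec φ along parallels.
Along the parallel at 62.3°, map distances are exaggerated by k = sec 62.3° = 2.151.
True distance = 549 / 2.151 = 549 × cos 62.3° ≈ 255 km.

255 km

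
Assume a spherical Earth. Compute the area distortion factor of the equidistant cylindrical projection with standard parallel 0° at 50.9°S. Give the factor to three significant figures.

Plate carrée maps x = Rλ, y = Rφ. The meridian scale is h = 1 and the parallel scale is k = 1/cos φ = sec φ.
Areal scale = h·k = 1 × sec φ; at 50.9°, h = 1.000, k = 1.586, so h·k = 1.586.

1.59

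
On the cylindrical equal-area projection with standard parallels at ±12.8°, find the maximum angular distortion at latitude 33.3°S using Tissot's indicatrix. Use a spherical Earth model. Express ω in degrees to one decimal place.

17.6°

For cylindrical equal-area with standard parallel φ₀, h = cos φ / cos φ₀ and k = cos φ₀ / cos φ, so h·k = 1.
At 33.3°: h = 0.8571, k = 1.167; principal scales a = 1.167, b = 0.8571.
sin(ω/2) = (a − b)/(a + b) = 0.3096/2.024 = 0.1530, so ω = 2 arcsin(0.1530) ≈ 17.6°.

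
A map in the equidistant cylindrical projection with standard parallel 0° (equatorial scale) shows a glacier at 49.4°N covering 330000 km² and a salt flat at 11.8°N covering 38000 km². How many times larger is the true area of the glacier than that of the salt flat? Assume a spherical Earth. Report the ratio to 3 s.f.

Plate carrée has h = 1 and k = sec φ, giving areal scale sec φ; true area = (apparent area) · cos φ.
True area of glacier: 330000 × cos(49.4°) = 330000 × 0.6508 = 214800 km².
True area of salt flat: 38000 × cos(11.8°) = 38000 × 0.9789 = 37200 km².
Ratio = 214800 / 37200 ≈ 5.77.

5.77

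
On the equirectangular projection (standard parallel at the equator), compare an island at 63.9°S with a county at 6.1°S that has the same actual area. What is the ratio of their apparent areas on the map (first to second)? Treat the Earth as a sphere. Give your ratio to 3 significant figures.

2.26

For the equirectangular projection with φ₀ = 0 (plate carrée), h = 1 along meridians and k = sec φ along parallels.
Areal scale at 63.9°: h·k = 1.000 × 2.273 = 2.273.
Areal scale at 6.1°: h·k = 1.000 × 1.006 = 1.006.
Ratio = 2.273/1.006 ≈ 2.26.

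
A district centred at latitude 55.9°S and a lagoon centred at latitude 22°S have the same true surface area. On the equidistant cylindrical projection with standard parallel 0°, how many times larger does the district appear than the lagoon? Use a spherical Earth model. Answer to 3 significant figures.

1.65

For the equirectangular projection with φ₀ = 0 (plate carrée), h = 1 along meridians and k = sec φ along parallels.
Areal scale at 55.9°: h·k = 1.000 × 1.784 = 1.784.
Areal scale at 22°: h·k = 1.000 × 1.079 = 1.079.
Ratio = 1.784/1.079 ≈ 1.65.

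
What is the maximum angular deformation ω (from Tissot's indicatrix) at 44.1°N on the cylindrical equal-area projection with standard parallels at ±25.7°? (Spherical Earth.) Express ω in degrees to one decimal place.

A cylindrical equal-area projection with standard parallel φ₀ has meridian scale h = cos φ / cos φ₀ and parallel scale k = cos φ₀ / cos φ (so areas are preserved, h·k = 1).
At 44.1°: h = 0.7970, k = 1.255; principal scales a = 1.255, b = 0.7970.
sin(ω/2) = (a − b)/(a + b) = 0.4578/2.052 = 0.2231, so ω = 2 arcsin(0.2231) ≈ 25.8°.

25.8°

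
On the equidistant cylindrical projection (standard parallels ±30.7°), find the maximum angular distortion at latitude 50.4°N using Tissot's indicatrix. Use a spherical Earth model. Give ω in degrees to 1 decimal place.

17.1°

The equidistant cylindrical projection with φ₀ = 30.7° has h = 1 (meridians true) and k = cos φ₀ / cos φ along parallels.
At 50.4°: h = 1.000, k = 1.349; principal scales a = 1.349, b = 1.000.
sin(ω/2) = (a − b)/(a + b) = 0.3489/2.349 = 0.1486, so ω = 2 arcsin(0.1486) ≈ 17.1°.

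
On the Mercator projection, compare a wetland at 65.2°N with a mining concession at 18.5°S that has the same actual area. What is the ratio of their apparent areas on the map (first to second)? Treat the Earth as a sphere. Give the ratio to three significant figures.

Mercator is conformal with k = sec φ, so areal scale = k² = sec²φ.
At 65.2°: sec²(65.2°) = 1/0.4195² = 5.684.
At 18.5°: sec²(18.5°) = 1/0.9483² = 1.112.
Ratio = 5.684/1.112 = cos²(18.5°)/cos²(65.2°) ≈ 5.11.

5.11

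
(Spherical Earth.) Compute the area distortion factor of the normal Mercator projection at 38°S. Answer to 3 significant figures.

1.61

For Mercator, h = k = sec φ (a conformal cylindrical projection has a single point scale, 1/cos φ).
Areal scale = k² = sec²φ = 1/cos²(38°) = 1/0.7880² = 1.610.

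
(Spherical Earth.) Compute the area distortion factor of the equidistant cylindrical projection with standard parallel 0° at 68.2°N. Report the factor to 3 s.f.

Plate carrée maps x = Rλ, y = Rφ. The meridian scale is h = 1 and the parallel scale is k = 1/cos φ = sec φ.
Areal scale = h·k = 1 × sec φ; at 68.2°, h = 1.000, k = 2.693, so h·k = 2.693.

2.69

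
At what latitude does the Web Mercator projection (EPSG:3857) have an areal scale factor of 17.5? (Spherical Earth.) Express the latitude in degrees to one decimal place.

76.2°

Mercator areal scale is sec²φ.
sec²φ = 17.5  ⇒  cos²φ = 0.05714  ⇒  cos φ = 0.2390.
φ = arccos(0.2390) ≈ 76.2°.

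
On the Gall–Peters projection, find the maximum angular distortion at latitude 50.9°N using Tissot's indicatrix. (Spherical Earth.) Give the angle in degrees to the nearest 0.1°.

Gall–Peters is a cylindrical equal-area projection with standard parallels at ±45°. Cylindrical equal-area (φ₀ = 45°): h = cos φ / cos 45° along meridians, k = cos 45° / cos φ along parallels; h·k = 1.
At 50.9°: h = 0.8919, k = 1.121; principal scales a = 1.121, b = 0.8919.
sin(ω/2) = (a − b)/(a + b) = 0.2293/2.013 = 0.1139, so ω = 2 arcsin(0.1139) ≈ 13.1°.

13.1°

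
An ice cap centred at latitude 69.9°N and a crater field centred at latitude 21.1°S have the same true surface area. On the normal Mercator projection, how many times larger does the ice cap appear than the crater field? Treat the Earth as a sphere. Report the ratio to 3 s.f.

On Mercator, area is exaggerated by sec²φ = 1/cos²φ.
At 69.9°: sec²(69.9°) = 1/0.3437² = 8.467.
At 21.1°: sec²(21.1°) = 1/0.9330² = 1.149.
Ratio = 8.467/1.149 = cos²(21.1°)/cos²(69.9°) ≈ 7.37.

7.37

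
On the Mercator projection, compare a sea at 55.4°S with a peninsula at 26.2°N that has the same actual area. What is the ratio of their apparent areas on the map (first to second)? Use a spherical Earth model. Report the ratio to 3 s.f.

2.50

On Mercator, area is exaggerated by sec²φ = 1/cos²φ.
At 55.4°: sec²(55.4°) = 1/0.5678² = 3.101.
At 26.2°: sec²(26.2°) = 1/0.8973² = 1.242.
Ratio = 3.101/1.242 = cos²(26.2°)/cos²(55.4°) ≈ 2.50.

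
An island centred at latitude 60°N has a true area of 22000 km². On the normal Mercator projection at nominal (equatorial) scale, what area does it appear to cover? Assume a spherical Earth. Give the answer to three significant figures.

Mercator is conformal, so the point scale is isotropic: h = k = sec φ = 1/cos φ.
Areal scale = k² = sec²φ = 1/cos²(60°) = 1/0.5000² = 4.000.
Apparent area = 22000 × 4.000 ≈ 88000 km².

88000 km²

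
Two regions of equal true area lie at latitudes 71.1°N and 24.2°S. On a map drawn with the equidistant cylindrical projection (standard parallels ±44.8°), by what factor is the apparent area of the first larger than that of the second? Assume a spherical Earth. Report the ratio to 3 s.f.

In the equirectangular projection with standard parallel φ₀ = 44.8° (x = Rλ cos φ₀, y = Rφ), meridians are true-scale (h = 1) and the parallel scale is k = cos φ₀ / cos φ.
Areal scale at 71.1°: h·k = 1.000 × 2.191 = 2.191.
Areal scale at 24.2°: h·k = 1.000 × 0.7779 = 0.7779.
Ratio = 2.191/0.7779 ≈ 2.82.

2.82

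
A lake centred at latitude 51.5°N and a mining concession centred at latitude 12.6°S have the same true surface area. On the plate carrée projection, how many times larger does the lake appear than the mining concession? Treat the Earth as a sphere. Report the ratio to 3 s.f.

In the plate carrée (x = Rλ, y = Rφ), meridians are true-scale (h = 1) and parallels are stretched by k = sec φ.
Areal scale at 51.5°: h·k = 1.000 × 1.606 = 1.606.
Areal scale at 12.6°: h·k = 1.000 × 1.025 = 1.025.
Ratio = 1.606/1.025 ≈ 1.57.

1.57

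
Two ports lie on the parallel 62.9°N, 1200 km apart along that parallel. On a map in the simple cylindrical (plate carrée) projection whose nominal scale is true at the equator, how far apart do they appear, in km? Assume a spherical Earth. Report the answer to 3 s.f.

2630 km

For the equirectangular projection with φ₀ = 0 (plate carrée), h = 1 along meridians and k = sec φ along parallels.
Along the parallel, k = sec 62.9° = 1/0.4555 = 2.195.
Map distance = 1200 × 2.195 ≈ 2630 km.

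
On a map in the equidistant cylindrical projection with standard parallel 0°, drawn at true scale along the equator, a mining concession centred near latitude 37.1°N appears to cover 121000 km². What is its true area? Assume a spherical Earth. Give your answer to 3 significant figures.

96500 km²

Plate carrée maps x = Rλ, y = Rφ. The meridian scale is h = 1 and the parallel scale is k = 1/cos φ = sec φ.
Areal scale = h·k = 1 × sec φ; at 37.1°, h = 1.000, k = 1.254, so h·k = 1.254.
True area = apparent / (areal scale) = 121000 / 1.254 ≈ 96500 km².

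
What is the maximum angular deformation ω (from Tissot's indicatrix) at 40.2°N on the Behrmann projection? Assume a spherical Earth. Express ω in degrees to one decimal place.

The Behrmann projection is cylindrical equal-area with φ₀ = 30°. For cylindrical equal-area with standard parallel φ₀, h = cos φ / cos φ₀ and k = cos φ₀ / cos φ, so h·k = 1.
At 40.2°: h = 0.8820, k = 1.134; principal scales a = 1.134, b = 0.8820.
sin(ω/2) = (a − b)/(a + b) = 0.2519/2.016 = 0.1250, so ω = 2 arcsin(0.1250) ≈ 14.4°.

14.4°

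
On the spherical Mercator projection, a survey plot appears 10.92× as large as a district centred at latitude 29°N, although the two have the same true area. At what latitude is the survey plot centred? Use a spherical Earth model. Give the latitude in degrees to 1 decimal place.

74.7°

On Mercator, (apparent₁)/(apparent₂) = sec²φ₁ / sec²φ₂ when true areas are equal.
cos²φ₂ / cos²φ₁ = 10.92  ⇒  cos φ₁ = cos 29° / √10.92 = 0.8746/3.305 = 0.2647.
φ₁ = arccos(0.2647) ≈ 74.7°.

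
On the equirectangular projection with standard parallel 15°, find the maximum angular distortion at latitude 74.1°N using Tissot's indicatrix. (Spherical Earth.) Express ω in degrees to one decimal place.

With standard parallel φ₀ = 15°, the equirectangular projection gives x = Rλ cos φ₀, y = Rφ, so h = 1 and k = cos 15° / cos φ.
At 74.1°: h = 1.000, k = 3.526; principal scales a = 3.526, b = 1.000.
sin(ω/2) = (a − b)/(a + b) = 2.526/4.526 = 0.5581, so ω = 2 arcsin(0.5581) ≈ 67.8°.

67.8°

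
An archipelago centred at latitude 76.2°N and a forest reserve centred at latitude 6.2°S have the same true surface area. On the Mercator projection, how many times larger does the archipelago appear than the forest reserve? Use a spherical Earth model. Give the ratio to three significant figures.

On Mercator, area is exaggerated by sec²φ = 1/cos²φ.
At 76.2°: sec²(76.2°) = 1/0.2385² = 17.58.
At 6.2°: sec²(6.2°) = 1/0.9942² = 1.012.
Ratio = 17.58/1.012 = cos²(6.2°)/cos²(76.2°) ≈ 17.4.

17.4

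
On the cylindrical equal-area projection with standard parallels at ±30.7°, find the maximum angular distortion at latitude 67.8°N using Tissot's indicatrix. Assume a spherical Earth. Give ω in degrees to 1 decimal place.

85.1°

A cylindrical equal-area projection with standard parallel φ₀ has meridian scale h = cos φ / cos φ₀ and parallel scale k = cos φ₀ / cos φ (so areas are preserved, h·k = 1).
At 67.8°: h = 0.4394, k = 2.276; principal scales a = 2.276, b = 0.4394.
sin(ω/2) = (a − b)/(a + b) = 1.836/2.715 = 0.6763, so ω = 2 arcsin(0.6763) ≈ 85.1°.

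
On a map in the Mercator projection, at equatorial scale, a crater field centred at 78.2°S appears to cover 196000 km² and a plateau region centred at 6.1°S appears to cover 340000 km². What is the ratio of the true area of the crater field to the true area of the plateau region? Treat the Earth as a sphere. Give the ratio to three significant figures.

On Mercator the areal scale is sec²φ, so true area = apparent × cos²φ.
True area of crater field: 196000 × cos²(78.2°) = 196000 × 0.04182 = 8196 km².
True area of plateau region: 340000 × cos²(6.1°) = 340000 × 0.9887 = 336200 km².
Ratio = 8196 / 336200 ≈ 0.0244.

0.0244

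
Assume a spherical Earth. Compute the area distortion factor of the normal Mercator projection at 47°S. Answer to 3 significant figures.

2.15

Mercator is conformal, so the point scale is isotropic: h = k = sec φ = 1/cos φ.
Areal scale = k² = sec²φ = 1/cos²(47°) = 1/0.6820² = 2.150.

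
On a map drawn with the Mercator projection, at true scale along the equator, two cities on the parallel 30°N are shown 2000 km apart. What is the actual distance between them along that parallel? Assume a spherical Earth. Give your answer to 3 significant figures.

For Mercator, h = k = sec φ (a conformal cylindrical projection has a single point scale, 1/cos φ).
Along the parallel at 30°, map distances are exaggerated by k = sec 30° = 1.155.
True distance = 2000 / 1.155 = 2000 × cos 30° ≈ 1730 km.

1730 km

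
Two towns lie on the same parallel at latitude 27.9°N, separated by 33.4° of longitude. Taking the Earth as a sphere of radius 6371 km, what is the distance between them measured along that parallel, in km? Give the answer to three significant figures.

3280 km

Arc length along a parallel = R cos φ · Δλ (with Δλ in radians).
= 6371 × cos 27.9° × (33.4° × π/180) = 6371 × 0.8838 × 0.5829 ≈ 3280 km.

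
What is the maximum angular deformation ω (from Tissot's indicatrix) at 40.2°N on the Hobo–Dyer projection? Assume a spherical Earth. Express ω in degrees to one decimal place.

4.3°

The Hobo–Dyer projection is cylindrical equal-area with φ₀ = 37.5°. A cylindrical equal-area projection with standard parallel φ₀ has meridian scale h = cos φ / cos φ₀ and parallel scale k = cos φ₀ / cos φ (so areas are preserved, h·k = 1).
At 40.2°: h = 0.9627, k = 1.039; principal scales a = 1.039, b = 0.9627.
sin(ω/2) = (a − b)/(a + b) = 0.07595/2.001 = 0.03795, so ω = 2 arcsin(0.03795) ≈ 4.3°.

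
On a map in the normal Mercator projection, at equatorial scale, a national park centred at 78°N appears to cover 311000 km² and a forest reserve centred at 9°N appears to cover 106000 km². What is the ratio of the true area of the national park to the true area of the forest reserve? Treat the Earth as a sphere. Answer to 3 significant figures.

0.130

On Mercator the areal scale is sec²φ, so true area = apparent × cos²φ.
True area of national park: 311000 × cos²(78°) = 311000 × 0.04323 = 13440 km².
True area of forest reserve: 106000 × cos²(9°) = 106000 × 0.9755 = 103400 km².
Ratio = 13440 / 103400 ≈ 0.130.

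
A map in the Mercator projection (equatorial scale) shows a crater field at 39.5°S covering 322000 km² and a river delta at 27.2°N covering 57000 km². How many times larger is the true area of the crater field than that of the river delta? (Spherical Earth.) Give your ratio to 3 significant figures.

On Mercator the areal scale is sec²φ, so true area = apparent × cos²φ.
True area of crater field: 322000 × cos²(39.5°) = 322000 × 0.5954 = 191700 km².
True area of river delta: 57000 × cos²(27.2°) = 57000 × 0.7911 = 45090 km².
Ratio = 191700 / 45090 ≈ 4.25.

4.25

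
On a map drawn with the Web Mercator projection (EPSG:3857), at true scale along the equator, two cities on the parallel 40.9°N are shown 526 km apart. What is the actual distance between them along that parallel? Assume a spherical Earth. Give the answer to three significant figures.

398 km

For Mercator, h = k = sec φ (a conformal cylindrical projection has a single point scale, 1/cos φ).
Along the parallel at 40.9°, map distances are exaggerated by k = sec 40.9° = 1.323.
True distance = 526 / 1.323 = 526 × cos 40.9° ≈ 398 km.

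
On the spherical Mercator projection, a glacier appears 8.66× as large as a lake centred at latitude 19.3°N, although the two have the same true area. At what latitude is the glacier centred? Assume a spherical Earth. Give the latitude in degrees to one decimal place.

71.3°

Mercator areal scale is sec²φ, so apparent-area ratio = sec²φ₁ / sec²φ₂ = cos²φ₂ / cos²φ₁.
cos²φ₂ / cos²φ₁ = 8.66  ⇒  cos φ₁ = cos 19.3° / √8.66 = 0.9438/2.943 = 0.3207.
φ₁ = arccos(0.3207) ≈ 71.3°.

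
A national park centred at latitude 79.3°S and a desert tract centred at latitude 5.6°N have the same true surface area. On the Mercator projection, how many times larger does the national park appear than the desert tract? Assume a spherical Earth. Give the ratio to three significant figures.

28.7

On Mercator, area is exaggerated by sec²φ = 1/cos²φ.
At 79.3°: sec²(79.3°) = 1/0.1857² = 29.01.
At 5.6°: sec²(5.6°) = 1/0.9952² = 1.010.
Ratio = 29.01/1.010 = cos²(5.6°)/cos²(79.3°) ≈ 28.7.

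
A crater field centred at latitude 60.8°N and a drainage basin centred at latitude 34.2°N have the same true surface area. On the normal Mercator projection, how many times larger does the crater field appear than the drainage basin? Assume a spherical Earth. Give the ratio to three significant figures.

Mercator is conformal with k = sec φ, so areal scale = k² = sec²φ.
At 60.8°: sec²(60.8°) = 1/0.4879² = 4.202.
At 34.2°: sec²(34.2°) = 1/0.8271² = 1.462.
Ratio = 4.202/1.462 = cos²(34.2°)/cos²(60.8°) ≈ 2.87.

2.87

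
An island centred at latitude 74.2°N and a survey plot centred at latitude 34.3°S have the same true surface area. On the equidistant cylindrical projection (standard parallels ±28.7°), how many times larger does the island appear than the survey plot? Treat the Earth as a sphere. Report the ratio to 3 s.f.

The equidistant cylindrical projection with φ₀ = 28.7° has h = 1 (meridians true) and k = cos φ₀ / cos φ along parallels.
Areal scale at 74.2°: h·k = 1.000 × 3.221 = 3.221.
Areal scale at 34.3°: h·k = 1.000 × 1.062 = 1.062.
Ratio = 3.221/1.062 ≈ 3.03.

3.03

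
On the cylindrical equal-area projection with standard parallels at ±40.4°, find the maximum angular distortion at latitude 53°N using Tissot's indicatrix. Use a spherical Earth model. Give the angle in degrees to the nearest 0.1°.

For cylindrical equal-area with standard parallel φ₀, h = cos φ / cos φ₀ and k = cos φ₀ / cos φ, so h·k = 1.
At 53°: h = 0.7903, k = 1.265; principal scales a = 1.265, b = 0.7903.
sin(ω/2) = (a − b)/(a + b) = 0.4751/2.056 = 0.2311, so ω = 2 arcsin(0.2311) ≈ 26.7°.

26.7°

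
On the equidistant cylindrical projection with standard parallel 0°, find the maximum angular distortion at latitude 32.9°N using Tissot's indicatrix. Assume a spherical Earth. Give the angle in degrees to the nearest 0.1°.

For the equirectangular projection with φ₀ = 0 (plate carrée), h = 1 along meridians and k = sec φ along parallels.
At 32.9°: h = 1.000, k = 1.191; principal scales a = 1.191, b = 1.000.
sin(ω/2) = (a − b)/(a + b) = 0.1910/2.191 = 0.08718, so ω = 2 arcsin(0.08718) ≈ 10.0°.

10.0°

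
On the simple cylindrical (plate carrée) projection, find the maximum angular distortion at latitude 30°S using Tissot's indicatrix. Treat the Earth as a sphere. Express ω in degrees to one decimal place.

8.2°

In the plate carrée (x = Rλ, y = Rφ), meridians are true-scale (h = 1) and parallels are stretched by k = sec φ.
At 30°: h = 1.000, k = 1.155; principal scales a = 1.155, b = 1.000.
sin(ω/2) = (a − b)/(a + b) = 0.1547/2.155 = 0.07180, so ω = 2 arcsin(0.07180) ≈ 8.2°.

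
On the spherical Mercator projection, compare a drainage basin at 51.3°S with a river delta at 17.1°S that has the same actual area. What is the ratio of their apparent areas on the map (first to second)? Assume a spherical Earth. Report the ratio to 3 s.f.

Mercator is conformal with k = sec φ, so areal scale = k² = sec²φ.
At 51.3°: sec²(51.3°) = 1/0.6252² = 2.558.
At 17.1°: sec²(17.1°) = 1/0.9558² = 1.095.
Ratio = 2.558/1.095 = cos²(17.1°)/cos²(51.3°) ≈ 2.34.

2.34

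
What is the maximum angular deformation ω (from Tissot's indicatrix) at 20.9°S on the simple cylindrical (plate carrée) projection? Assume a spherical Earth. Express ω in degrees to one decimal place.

3.9°

In the plate carrée (x = Rλ, y = Rφ), meridians are true-scale (h = 1) and parallels are stretched by k = sec φ.
At 20.9°: h = 1.000, k = 1.070; principal scales a = 1.070, b = 1.000.
sin(ω/2) = (a − b)/(a + b) = 0.07043/2.070 = 0.03402, so ω = 2 arcsin(0.03402) ≈ 3.9°.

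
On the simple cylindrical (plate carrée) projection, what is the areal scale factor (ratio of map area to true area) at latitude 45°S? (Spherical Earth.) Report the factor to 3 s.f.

1.41

For the equirectangular projection with φ₀ = 0 (plate carrée), h = 1 along meridians and k = sec φ along parallels.
Areal scale = h·k = 1 × sec φ; at 45°, h = 1.000, k = 1.414, so h·k = 1.414.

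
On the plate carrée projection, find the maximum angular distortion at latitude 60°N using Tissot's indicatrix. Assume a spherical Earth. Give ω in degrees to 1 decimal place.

38.9°

Plate carrée maps x = Rλ, y = Rφ. The meridian scale is h = 1 and the parallel scale is k = 1/cos φ = sec φ.
At 60°: h = 1.000, k = 2.000; principal scales a = 2.000, b = 1.000.
sin(ω/2) = (a − b)/(a + b) = 1.0000/3.000 = 0.3333, so ω = 2 arcsin(0.3333) ≈ 38.9°.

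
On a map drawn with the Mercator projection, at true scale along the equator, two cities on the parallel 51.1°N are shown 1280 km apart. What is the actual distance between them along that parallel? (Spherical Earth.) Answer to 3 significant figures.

804 km

For Mercator, h = k = sec φ (a conformal cylindrical projection has a single point scale, 1/cos φ).
Along the parallel at 51.1°, map distances are exaggerated by k = sec 51.1° = 1.592.
True distance = 1280 / 1.592 = 1280 × cos 51.1° ≈ 804 km.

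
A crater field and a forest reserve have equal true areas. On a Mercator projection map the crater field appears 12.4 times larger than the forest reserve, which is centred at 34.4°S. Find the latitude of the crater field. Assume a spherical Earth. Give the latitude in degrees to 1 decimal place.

76.4°

For equal true areas on Mercator, apparent areas scale as sec²φ, so the ratio is cos²φ₂ / cos²φ₁.
cos²φ₂ / cos²φ₁ = 12.4  ⇒  cos φ₁ = cos 34.4° / √12.4 = 0.8251/3.521 = 0.2343.
φ₁ = arccos(0.2343) ≈ 76.4°.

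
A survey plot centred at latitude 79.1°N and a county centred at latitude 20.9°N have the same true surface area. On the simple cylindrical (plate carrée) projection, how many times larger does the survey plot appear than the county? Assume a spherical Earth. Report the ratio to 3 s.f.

In the plate carrée (x = Rλ, y = Rφ), meridians are true-scale (h = 1) and parallels are stretched by k = sec φ.
Areal scale at 79.1°: h·k = 1.000 × 5.288 = 5.288.
Areal scale at 20.9°: h·k = 1.000 × 1.070 = 1.070.
Ratio = 5.288/1.070 ≈ 4.94.

4.94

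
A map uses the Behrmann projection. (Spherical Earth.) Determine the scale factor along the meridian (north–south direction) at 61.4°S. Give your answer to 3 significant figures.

The Behrmann projection is cylindrical equal-area with φ₀ = 30°. Cylindrical equal-area (φ₀ = 30°): h = cos φ / cos 30° along meridians, k = cos 30° / cos φ along parallels; h·k = 1.
h = cos 61.4° / cos 30° = 0.4787/0.8660 = 0.5527.

0.553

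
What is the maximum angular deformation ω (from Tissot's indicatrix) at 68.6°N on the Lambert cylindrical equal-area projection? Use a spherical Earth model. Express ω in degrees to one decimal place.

The Lambert cylindrical equal-area projection is the cylindrical equal-area projection with its standard parallel at the equator (φ₀ = 0). For cylindrical equal-area with standard parallel φ₀, h = cos φ / cos φ₀ and k = cos φ₀ / cos φ, so h·k = 1.
At 68.6°: h = 0.3649, k = 2.741; principal scales a = 2.741, b = 0.3649.
sin(ω/2) = (a − b)/(a + b) = 2.376/3.106 = 0.7650, so ω = 2 arcsin(0.7650) ≈ 99.8°.

99.8°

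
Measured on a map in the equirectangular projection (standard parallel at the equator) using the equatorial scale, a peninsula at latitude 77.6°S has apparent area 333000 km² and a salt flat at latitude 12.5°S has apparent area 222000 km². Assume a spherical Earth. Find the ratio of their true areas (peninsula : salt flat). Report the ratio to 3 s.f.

On the plate carrée, areal scale = h·k = 1 × sec φ, so true area = apparent × cos φ.
True area of peninsula: 333000 × cos(77.6°) = 333000 × 0.2147 = 71510 km².
True area of salt flat: 222000 × cos(12.5°) = 222000 × 0.9763 = 216700 km².
Ratio = 71510 / 216700 ≈ 0.330.

0.330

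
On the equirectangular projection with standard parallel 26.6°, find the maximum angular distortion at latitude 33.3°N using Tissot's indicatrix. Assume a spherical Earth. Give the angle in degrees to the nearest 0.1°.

The equidistant cylindrical projection with φ₀ = 26.6° has h = 1 (meridians true) and k = cos φ₀ / cos φ along parallels.
At 33.3°: h = 1.000, k = 1.070; principal scales a = 1.070, b = 1.000.
sin(ω/2) = (a − b)/(a + b) = 0.06981/2.070 = 0.03373, so ω = 2 arcsin(0.03373) ≈ 3.9°.

3.9°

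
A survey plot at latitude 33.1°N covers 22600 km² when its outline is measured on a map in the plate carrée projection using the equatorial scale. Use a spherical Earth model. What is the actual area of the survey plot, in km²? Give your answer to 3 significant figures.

18900 km²

In the plate carrée (x = Rλ, y = Rφ), meridians are true-scale (h = 1) and parallels are stretched by k = sec φ.
Areal scale = h·k = 1 × sec φ; at 33.1°, h = 1.000, k = 1.194, so h·k = 1.194.
True area = apparent / (areal scale) = 22600 / 1.194 ≈ 18900 km².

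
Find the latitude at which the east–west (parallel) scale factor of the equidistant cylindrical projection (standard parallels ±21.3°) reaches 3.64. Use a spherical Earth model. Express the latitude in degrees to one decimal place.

In the equirectangular projection with standard parallel φ₀ = 21.3° (x = Rλ cos φ₀, y = Rφ), meridians are true-scale (h = 1) and the parallel scale is k = cos φ₀ / cos φ.
k = cos φ₀ / cos φ = 3.64  ⇒  cos φ = cos 21.3° / 3.64 = 0.2560.
φ = arccos(0.2560) ≈ 75.2°.

75.2°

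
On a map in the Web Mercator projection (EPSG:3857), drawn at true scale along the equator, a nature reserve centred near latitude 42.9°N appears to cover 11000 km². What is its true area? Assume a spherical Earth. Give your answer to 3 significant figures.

For Mercator, h = k = sec φ (a conformal cylindrical projection has a single point scale, 1/cos φ).
Areal scale = k² = sec²φ = 1/cos²(42.9°) = 1/0.7325² = 1.864.
True area = apparent / (areal scale) = 11000 / 1.864 ≈ 5900 km².

5900 km²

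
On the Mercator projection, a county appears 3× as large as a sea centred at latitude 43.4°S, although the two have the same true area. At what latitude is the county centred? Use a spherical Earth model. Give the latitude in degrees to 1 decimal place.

For equal true areas on Mercator, apparent areas scale as sec²φ, so the ratio is cos²φ₂ / cos²φ₁.
cos²φ₂ / cos²φ₁ = 3  ⇒  cos φ₁ = cos 43.4° / √3 = 0.7266/1.732 = 0.4195.
φ₁ = arccos(0.4195) ≈ 65.2°.

65.2°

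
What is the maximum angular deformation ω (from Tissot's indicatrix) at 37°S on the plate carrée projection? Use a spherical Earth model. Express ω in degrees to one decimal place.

For the equirectangular projection with φ₀ = 0 (plate carrée), h = 1 along meridians and k = sec φ along parallels.
At 37°: h = 1.000, k = 1.252; principal scales a = 1.252, b = 1.000.
sin(ω/2) = (a − b)/(a + b) = 0.2521/2.252 = 0.1120, so ω = 2 arcsin(0.1120) ≈ 12.9°.

12.9°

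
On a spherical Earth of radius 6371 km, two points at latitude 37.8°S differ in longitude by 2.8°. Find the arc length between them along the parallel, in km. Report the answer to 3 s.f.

Arc length along a parallel = R cos φ · Δλ (with Δλ in radians).
= 6371 × cos 37.8° × (2.8° × π/180) = 6371 × 0.7902 × 0.04887 ≈ 246 km.

246 km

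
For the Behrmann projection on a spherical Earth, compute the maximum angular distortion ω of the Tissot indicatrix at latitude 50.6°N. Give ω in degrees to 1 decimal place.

The Behrmann projection is cylindrical equal-area with φ₀ = 30°. Cylindrical equal-area (φ₀ = 30°): h = cos φ / cos 30° along meridians, k = cos 30° / cos φ along parallels; h·k = 1.
At 50.6°: h = 0.7329, k = 1.364; principal scales a = 1.364, b = 0.7329.
sin(ω/2) = (a − b)/(a + b) = 0.6315/2.097 = 0.3011, so ω = 2 arcsin(0.3011) ≈ 35.0°.

35.0°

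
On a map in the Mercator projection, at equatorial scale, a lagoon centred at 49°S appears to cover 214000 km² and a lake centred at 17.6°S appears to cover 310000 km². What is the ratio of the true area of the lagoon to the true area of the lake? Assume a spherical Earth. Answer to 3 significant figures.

0.327

Since Mercator area scale is 1/cos²φ, the true area equals the apparent area multiplied by cos²φ.
True area of lagoon: 214000 × cos²(49°) = 214000 × 0.4304 = 92110 km².
True area of lake: 310000 × cos²(17.6°) = 310000 × 0.9086 = 281700 km².
Ratio = 92110 / 281700 ≈ 0.327.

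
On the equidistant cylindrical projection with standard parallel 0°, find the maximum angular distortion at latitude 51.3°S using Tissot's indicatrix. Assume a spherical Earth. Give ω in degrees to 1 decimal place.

In the plate carrée (x = Rλ, y = Rφ), meridians are true-scale (h = 1) and parallels are stretched by k = sec φ.
At 51.3°: h = 1.000, k = 1.599; principal scales a = 1.599, b = 1.000.
sin(ω/2) = (a − b)/(a + b) = 0.5994/2.599 = 0.2306, so ω = 2 arcsin(0.2306) ≈ 26.7°.

26.7°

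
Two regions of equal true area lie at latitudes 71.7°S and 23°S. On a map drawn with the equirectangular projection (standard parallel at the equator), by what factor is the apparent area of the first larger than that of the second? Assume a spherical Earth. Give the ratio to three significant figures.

For the equirectangular projection with φ₀ = 0 (plate carrée), h = 1 along meridians and k = sec φ along parallels.
Areal scale at 71.7°: h·k = 1.000 × 3.185 = 3.185.
Areal scale at 23°: h·k = 1.000 × 1.086 = 1.086.
Ratio = 3.185/1.086 ≈ 2.93.

2.93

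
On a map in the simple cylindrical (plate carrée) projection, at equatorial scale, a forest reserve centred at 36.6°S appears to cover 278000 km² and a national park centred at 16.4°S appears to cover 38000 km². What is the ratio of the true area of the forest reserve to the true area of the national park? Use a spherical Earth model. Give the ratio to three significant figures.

6.12

Plate carrée has h = 1 and k = sec φ, giving areal scale sec φ; true area = (apparent area) · cos φ.
True area of forest reserve: 278000 × cos(36.6°) = 278000 × 0.8028 = 223200 km².
True area of national park: 38000 × cos(16.4°) = 38000 × 0.9593 = 36450 km².
Ratio = 223200 / 36450 ≈ 6.12.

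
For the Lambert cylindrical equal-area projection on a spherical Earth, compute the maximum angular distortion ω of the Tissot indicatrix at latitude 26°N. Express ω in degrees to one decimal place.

12.2°

The Lambert cylindrical equal-area projection is the cylindrical equal-area projection with its standard parallel at the equator (φ₀ = 0). A cylindrical equal-area projection with standard parallel φ₀ has meridian scale h = cos φ / cos φ₀ and parallel scale k = cos φ₀ / cos φ (so areas are preserved, h·k = 1).
At 26°: h = 0.8988, k = 1.113; principal scales a = 1.113, b = 0.8988.
sin(ω/2) = (a − b)/(a + b) = 0.2138/2.011 = 0.1063, so ω = 2 arcsin(0.1063) ≈ 12.2°.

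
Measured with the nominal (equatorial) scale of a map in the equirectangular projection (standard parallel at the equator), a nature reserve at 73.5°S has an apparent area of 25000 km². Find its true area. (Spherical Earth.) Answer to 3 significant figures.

7100 km²

Plate carrée maps x = Rλ, y = Rφ. The meridian scale is h = 1 and the parallel scale is k = 1/cos φ = sec φ.
Areal scale = h·k = 1 × sec φ; at 73.5°, h = 1.000, k = 3.521, so h·k = 3.521.
True area = apparent / (areal scale) = 25000 / 3.521 ≈ 7100 km².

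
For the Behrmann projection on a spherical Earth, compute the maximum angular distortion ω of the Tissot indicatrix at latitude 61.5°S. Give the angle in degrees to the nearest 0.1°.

64.6°

The Behrmann projection is cylindrical equal-area with φ₀ = 30°. A cylindrical equal-area projection with standard parallel φ₀ has meridian scale h = cos φ / cos φ₀ and parallel scale k = cos φ₀ / cos φ (so areas are preserved, h·k = 1).
At 61.5°: h = 0.5510, k = 1.815; principal scales a = 1.815, b = 0.5510.
sin(ω/2) = (a − b)/(a + b) = 1.264/2.366 = 0.5342, so ω = 2 arcsin(0.5342) ≈ 64.6°.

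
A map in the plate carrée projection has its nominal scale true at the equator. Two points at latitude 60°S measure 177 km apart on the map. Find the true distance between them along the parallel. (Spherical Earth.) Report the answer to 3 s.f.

88.5 km

For the equirectangular projection with φ₀ = 0 (plate carrée), h = 1 along meridians and k = sec φ along parallels.
Along the parallel at 60°, map distances are exaggerated by k = sec 60° = 2.000.
True distance = 177 / 2.000 = 177 × cos 60° ≈ 88.5 km.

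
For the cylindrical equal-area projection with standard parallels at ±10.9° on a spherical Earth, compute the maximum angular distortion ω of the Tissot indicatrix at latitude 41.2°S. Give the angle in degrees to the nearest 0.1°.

30.2°

Cylindrical equal-area (φ₀ = 10.9°): h = cos φ / cos 10.9° along meridians, k = cos 10.9° / cos φ along parallels; h·k = 1.
At 41.2°: h = 0.7662, k = 1.305; principal scales a = 1.305, b = 0.7662.
sin(ω/2) = (a − b)/(a + b) = 0.5388/2.071 = 0.2601, so ω = 2 arcsin(0.2601) ≈ 30.2°.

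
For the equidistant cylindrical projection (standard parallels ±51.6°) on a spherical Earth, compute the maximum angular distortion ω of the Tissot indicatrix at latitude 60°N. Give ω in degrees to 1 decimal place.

12.4°

In the equirectangular projection with standard parallel φ₀ = 51.6° (x = Rλ cos φ₀, y = Rφ), meridians are true-scale (h = 1) and the parallel scale is k = cos φ₀ / cos φ.
At 60°: h = 1.000, k = 1.242; principal scales a = 1.242, b = 1.000.
sin(ω/2) = (a − b)/(a + b) = 0.2423/2.242 = 0.1081, so ω = 2 arcsin(0.1081) ≈ 12.4°.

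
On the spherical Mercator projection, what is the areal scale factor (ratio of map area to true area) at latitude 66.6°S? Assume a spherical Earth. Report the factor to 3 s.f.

6.34

The Mercator projection is conformal; its linear scale factor is the same in every direction and equals sec φ = 1/cos φ.
Areal scale = k² = sec²φ = 1/cos²(66.6°) = 1/0.3971² = 6.340.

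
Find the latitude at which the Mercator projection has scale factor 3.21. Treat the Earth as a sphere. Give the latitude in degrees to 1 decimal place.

Mercator scale is k = sec φ = 1/cos φ.
1/cos φ = 3.21  ⇒  cos φ = 0.3115  ⇒  φ = arccos(0.3115) ≈ 71.8°.

71.8°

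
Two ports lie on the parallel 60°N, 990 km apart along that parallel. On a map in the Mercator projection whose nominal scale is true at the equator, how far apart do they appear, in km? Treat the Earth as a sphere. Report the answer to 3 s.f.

The Mercator projection is conformal; its linear scale factor is the same in every direction and equals sec φ = 1/cos φ.
Along the parallel, k = sec 60° = 1/0.5000 = 2.000.
Map distance = 990 × 2.000 ≈ 1980 km.

1980 km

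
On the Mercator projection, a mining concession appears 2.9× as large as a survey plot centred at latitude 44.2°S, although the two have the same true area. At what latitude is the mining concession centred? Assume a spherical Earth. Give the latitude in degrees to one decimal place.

65.1°

Mercator areal scale is sec²φ, so apparent-area ratio = sec²φ₁ / sec²φ₂ = cos²φ₂ / cos²φ₁.
cos²φ₂ / cos²φ₁ = 2.9  ⇒  cos φ₁ = cos 44.2° / √2.9 = 0.7169/1.703 = 0.4210.
φ₁ = arccos(0.4210) ≈ 65.1°.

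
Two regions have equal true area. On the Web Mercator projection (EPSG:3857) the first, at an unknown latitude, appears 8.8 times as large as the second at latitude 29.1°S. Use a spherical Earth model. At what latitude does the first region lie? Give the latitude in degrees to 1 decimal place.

For equal true areas on Mercator, apparent areas scale as sec²φ, so the ratio is cos²φ₂ / cos²φ₁.
cos²φ₂ / cos²φ₁ = 8.8  ⇒  cos φ₁ = cos 29.1° / √8.8 = 0.8738/2.966 = 0.2945.
φ₁ = arccos(0.2945) ≈ 72.9°.

72.9°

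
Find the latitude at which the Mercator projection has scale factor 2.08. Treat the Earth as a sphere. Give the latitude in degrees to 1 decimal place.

61.3°

Mercator scale is k = sec φ = 1/cos φ.
1/cos φ = 2.08  ⇒  cos φ = 0.4808  ⇒  φ = arccos(0.4808) ≈ 61.3°.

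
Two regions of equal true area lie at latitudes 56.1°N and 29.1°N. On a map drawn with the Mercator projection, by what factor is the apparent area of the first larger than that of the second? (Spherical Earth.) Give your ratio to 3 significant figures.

2.45

Mercator is conformal with k = sec φ, so areal scale = k² = sec²φ.
At 56.1°: sec²(56.1°) = 1/0.5577² = 3.215.
At 29.1°: sec²(29.1°) = 1/0.8738² = 1.310.
Ratio = 3.215/1.310 = cos²(29.1°)/cos²(56.1°) ≈ 2.45.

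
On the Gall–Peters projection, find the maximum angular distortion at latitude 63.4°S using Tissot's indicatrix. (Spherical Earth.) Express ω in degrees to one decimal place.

50.6°

Gall–Peters is a cylindrical equal-area projection with standard parallels at ±45°. For cylindrical equal-area with standard parallel φ₀, h = cos φ / cos φ₀ and k = cos φ₀ / cos φ, so h·k = 1.
At 63.4°: h = 0.6332, k = 1.579; principal scales a = 1.579, b = 0.6332.
sin(ω/2) = (a − b)/(a + b) = 0.9460/2.212 = 0.4276, so ω = 2 arcsin(0.4276) ≈ 50.6°.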